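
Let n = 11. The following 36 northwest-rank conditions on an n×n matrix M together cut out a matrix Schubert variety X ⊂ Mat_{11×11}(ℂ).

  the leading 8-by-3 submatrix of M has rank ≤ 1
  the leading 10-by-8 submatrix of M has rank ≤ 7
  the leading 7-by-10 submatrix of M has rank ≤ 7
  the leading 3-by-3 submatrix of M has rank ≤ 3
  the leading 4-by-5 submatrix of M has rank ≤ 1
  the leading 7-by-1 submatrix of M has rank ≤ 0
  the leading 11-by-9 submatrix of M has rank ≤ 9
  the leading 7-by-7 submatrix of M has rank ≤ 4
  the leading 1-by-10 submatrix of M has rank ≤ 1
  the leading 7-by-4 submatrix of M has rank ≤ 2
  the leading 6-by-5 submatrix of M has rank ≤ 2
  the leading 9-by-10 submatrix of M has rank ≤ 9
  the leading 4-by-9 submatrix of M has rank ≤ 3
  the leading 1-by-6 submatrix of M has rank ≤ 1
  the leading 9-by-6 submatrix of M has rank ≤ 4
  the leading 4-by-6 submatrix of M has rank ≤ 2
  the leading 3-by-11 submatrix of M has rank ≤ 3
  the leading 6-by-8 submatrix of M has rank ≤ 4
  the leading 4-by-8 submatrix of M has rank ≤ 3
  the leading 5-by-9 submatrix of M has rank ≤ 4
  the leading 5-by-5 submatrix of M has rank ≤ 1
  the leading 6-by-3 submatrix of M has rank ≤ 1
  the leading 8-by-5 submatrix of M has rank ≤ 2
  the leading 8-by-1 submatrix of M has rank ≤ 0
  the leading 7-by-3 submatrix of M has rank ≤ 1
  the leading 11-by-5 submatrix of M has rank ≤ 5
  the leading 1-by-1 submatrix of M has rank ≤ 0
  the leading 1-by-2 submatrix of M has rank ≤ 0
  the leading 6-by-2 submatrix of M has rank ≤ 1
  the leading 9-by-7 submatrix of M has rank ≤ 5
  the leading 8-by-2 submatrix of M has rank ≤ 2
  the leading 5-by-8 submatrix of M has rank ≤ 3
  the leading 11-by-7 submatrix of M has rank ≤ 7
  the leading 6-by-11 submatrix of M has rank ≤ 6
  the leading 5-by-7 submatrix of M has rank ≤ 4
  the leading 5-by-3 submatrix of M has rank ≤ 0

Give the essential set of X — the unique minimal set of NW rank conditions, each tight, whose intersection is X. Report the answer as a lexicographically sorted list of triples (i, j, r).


Rank table r_w(11×11) implied by the 36 constraints:

  0 | 0 | 0 | 1 | 1 | 1 | 1 | 1 | 1 | 1 | 1
  0 | 0 | 0 | 1 | 1 | 2 | 2 | 2 | 2 | 2 | 2
  0 | 0 | 0 | 1 | 1 | 2 | 3 | 3 | 3 | 3 | 3
  0 | 0 | 0 | 1 | 1 | 2 | 3 | 3 | 3 | 4 | 4
  0 | 0 | 0 | 1 | 1 | 2 | 3 | 3 | 4 | 5 | 5
  0 | 1 | 1 | 2 | 2 | 3 | 4 | 4 | 5 | 6 | 6
  0 | 1 | 1 | 2 | 2 | 3 | 4 | 5 | 6 | 7 | 7
  0 | 1 | 1 | 2 | 2 | 3 | 4 | 5 | 6 | 7 | 8
  1 | 2 | 2 | 3 | 3 | 4 | 5 | 6 | 7 | 8 | 9
  1 | 2 | 3 | 4 | 4 | 5 | 6 | 7 | 8 | 9 | 10
  1 | 2 | 3 | 4 | 5 | 6 | 7 | 8 | 9 | 10 | 11

hence w(1..11) = (4, 6, 7, 10, 9, 2, 8, 11, 1, 3, 5).

|D(w)|=29, |Ess(w)|=7:

[(4, 9, 3), (5, 3, 0), (5, 5, 1), (5, 8, 3), (8, 1, 0), (8, 3, 1), (8, 5, 2)]


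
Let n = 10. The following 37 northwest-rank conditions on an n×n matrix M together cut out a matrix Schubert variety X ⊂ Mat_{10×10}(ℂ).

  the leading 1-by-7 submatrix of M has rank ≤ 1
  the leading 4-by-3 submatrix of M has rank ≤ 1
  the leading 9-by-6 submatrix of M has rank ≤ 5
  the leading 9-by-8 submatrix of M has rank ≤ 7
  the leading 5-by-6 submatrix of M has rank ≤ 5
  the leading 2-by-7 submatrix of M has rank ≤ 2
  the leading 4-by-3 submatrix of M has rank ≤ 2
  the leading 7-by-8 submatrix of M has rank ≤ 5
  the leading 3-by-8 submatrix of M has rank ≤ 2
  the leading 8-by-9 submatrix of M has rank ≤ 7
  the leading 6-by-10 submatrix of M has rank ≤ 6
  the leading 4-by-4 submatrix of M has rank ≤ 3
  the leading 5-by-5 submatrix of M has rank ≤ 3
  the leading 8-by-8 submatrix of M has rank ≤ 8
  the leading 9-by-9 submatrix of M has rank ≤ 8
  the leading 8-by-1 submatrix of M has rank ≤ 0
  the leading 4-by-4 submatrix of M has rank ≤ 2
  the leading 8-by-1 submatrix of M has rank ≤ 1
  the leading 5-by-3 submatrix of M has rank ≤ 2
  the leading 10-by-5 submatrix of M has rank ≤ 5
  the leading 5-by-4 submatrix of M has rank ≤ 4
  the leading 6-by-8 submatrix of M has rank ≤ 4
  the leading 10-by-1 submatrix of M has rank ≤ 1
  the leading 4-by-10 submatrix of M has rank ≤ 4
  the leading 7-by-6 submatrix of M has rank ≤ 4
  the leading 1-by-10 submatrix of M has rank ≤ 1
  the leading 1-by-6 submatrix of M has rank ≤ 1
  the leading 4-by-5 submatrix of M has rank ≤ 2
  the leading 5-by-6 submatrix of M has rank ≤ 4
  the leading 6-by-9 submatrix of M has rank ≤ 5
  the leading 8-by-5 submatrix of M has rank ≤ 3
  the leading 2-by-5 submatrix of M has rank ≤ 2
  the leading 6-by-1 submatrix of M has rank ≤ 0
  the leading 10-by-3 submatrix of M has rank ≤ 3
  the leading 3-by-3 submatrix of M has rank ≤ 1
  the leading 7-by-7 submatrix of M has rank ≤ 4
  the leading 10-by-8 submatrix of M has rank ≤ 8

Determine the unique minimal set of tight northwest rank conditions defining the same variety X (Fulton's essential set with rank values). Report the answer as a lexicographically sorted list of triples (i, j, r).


The tightest implied rank at each (i,j), from the 37 conditions:

  R[1]: 0  1  1  1  1  1  1  1  1  1
  R[2]: 0  1  1  2  2  2  2  2  2  2
  R[3]: 0  1  1  2  2  2  2  2  3  3
  R[4]: 0  1  1  2  2  3  3  3  4  4
  R[5]: 0  1  2  3  3  4  4  4  5  5
  R[6]: 0  1  2  3  3  4  4  4  5  6
  R[7]: 0  1  2  3  3  4  4  5  6  7
  R[8]: 0  1  2  3  3  4  5  6  7  8
  R[9]: 1  2  3  4  4  5  6  7  8  9
  R[10]: 1  2  3  4  5  6  7  8  9  10

hence w(1..10) = (2, 4, 9, 6, 3, 10, 8, 7, 1, 5).

ℓ(w)=22; the 7 essential cells (i,j,r):

[(3, 8, 2), (4, 3, 1), (4, 5, 2), (6, 8, 4), (7, 7, 4), (8, 1, 0), (8, 5, 3)]


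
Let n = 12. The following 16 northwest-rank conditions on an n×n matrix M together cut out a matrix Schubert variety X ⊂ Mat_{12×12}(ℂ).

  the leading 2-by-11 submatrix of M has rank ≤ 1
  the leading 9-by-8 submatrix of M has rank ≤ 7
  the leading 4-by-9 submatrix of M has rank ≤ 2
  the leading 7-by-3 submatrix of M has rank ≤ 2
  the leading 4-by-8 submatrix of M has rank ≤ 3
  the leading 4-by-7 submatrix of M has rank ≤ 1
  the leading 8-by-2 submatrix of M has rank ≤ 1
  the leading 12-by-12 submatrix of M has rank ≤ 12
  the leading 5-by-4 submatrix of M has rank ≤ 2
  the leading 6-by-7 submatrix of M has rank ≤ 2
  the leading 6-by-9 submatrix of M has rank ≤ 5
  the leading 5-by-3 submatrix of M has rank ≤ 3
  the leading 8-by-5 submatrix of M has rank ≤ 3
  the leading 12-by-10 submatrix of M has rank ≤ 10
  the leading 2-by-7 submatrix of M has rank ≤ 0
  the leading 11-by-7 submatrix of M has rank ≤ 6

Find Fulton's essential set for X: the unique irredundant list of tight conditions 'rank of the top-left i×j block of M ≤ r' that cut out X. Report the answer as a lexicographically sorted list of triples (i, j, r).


Recovering R(i,j) via the rank-extension bound from the 16 conditions:

  R[1]: 0 0 0 0 0 0 0 1 1 1 1 1
  R[2]: 0 0 0 0 0 0 0 1 1 1 1 2
  R[3]: 1 1 1 1 1 1 1 2 2 2 2 3
  R[4]: 1 1 1 1 1 1 1 2 2 3 3 4
  R[5]: 1 1 2 2 2 2 2 3 3 4 4 5
  R[6]: 1 1 2 2 2 2 2 3 4 5 5 6
  R[7]: 1 1 2 3 3 3 3 4 5 6 6 7
  R[8]: 1 1 2 3 3 4 4 5 6 7 7 8
  R[9]: 1 2 3 4 4 5 5 6 7 8 8 9
  R[10]: 1 2 3 4 5 6 6 7 8 9 9 10
  R[11]: 1 2 3 4 5 6 6 7 8 9 10 11
  R[12]: 1 2 3 4 5 6 7 8 9 10 11 12

reading off 1-entries of Δ²R: w = (8, 12, 1, 10, 3, 9, 4, 6, 2, 5, 11, 7).

Rothe diagram D(w) (34 cells), 8 SE-corners (essential conditions):

[(2, 7, 0), (2, 11, 1), (4, 7, 1), (4, 9, 2), (6, 7, 2), (8, 2, 1), (8, 5, 3), (11, 7, 6)]


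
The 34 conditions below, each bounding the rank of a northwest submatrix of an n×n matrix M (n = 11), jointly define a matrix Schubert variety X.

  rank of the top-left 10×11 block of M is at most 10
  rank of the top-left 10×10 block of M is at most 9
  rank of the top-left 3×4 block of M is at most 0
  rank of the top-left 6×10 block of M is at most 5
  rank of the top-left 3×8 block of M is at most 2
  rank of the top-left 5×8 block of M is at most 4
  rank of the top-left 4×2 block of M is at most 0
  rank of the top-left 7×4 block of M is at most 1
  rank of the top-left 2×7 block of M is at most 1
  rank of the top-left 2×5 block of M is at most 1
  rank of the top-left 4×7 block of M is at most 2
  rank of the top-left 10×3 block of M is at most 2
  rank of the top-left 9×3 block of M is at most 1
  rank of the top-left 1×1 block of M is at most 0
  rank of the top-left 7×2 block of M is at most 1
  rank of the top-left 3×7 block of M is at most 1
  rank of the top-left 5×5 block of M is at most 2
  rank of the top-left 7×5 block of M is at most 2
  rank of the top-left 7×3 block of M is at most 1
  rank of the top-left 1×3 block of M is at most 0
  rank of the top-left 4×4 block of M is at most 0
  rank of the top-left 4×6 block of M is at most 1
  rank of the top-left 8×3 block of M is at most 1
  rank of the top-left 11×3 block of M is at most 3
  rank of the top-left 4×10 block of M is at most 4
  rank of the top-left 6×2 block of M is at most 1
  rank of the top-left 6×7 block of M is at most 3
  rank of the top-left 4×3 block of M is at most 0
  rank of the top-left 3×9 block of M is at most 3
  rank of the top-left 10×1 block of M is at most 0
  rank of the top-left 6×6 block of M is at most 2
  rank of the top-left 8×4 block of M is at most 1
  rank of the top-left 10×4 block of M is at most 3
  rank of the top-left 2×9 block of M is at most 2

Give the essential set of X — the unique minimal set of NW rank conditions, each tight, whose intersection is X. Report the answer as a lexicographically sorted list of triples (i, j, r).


Recovering R(i,j) via the rank-extension bound from the 34 conditions:

  R[1]: 0 0 0 0 1 1 1 1 1 1 1
  R[2]: 0 0 0 0 1 1 1 2 2 2 2
  R[3]: 0 0 0 0 1 1 1 2 3 3 3
  R[4]: 0 0 0 0 1 1 2 3 4 4 4
  R[5]: 0 1 1 1 2 2 3 4 5 5 5
  R[6]: 0 1 1 1 2 2 3 4 5 5 6
  R[7]: 0 1 1 1 2 3 4 5 6 6 7
  R[8]: 0 1 1 1 2 3 4 5 6 7 8
  R[9]: 0 1 1 2 3 4 5 6 7 8 9
  R[10]: 0 1 2 3 4 5 6 7 8 9 10
  R[11]: 1 2 3 4 5 6 7 8 9 10 11

reading off 1-entries of Δ²R: w = (5, 8, 9, 7, 2, 11, 6, 10, 4, 3, 1).

8 SE-corners of the 36-cell Rothe diagram give Ess(w):

[(3, 7, 1), (4, 4, 0), (4, 6, 1), (6, 6, 2), (6, 10, 5), (8, 4, 1), (9, 3, 1), (10, 1, 0)]


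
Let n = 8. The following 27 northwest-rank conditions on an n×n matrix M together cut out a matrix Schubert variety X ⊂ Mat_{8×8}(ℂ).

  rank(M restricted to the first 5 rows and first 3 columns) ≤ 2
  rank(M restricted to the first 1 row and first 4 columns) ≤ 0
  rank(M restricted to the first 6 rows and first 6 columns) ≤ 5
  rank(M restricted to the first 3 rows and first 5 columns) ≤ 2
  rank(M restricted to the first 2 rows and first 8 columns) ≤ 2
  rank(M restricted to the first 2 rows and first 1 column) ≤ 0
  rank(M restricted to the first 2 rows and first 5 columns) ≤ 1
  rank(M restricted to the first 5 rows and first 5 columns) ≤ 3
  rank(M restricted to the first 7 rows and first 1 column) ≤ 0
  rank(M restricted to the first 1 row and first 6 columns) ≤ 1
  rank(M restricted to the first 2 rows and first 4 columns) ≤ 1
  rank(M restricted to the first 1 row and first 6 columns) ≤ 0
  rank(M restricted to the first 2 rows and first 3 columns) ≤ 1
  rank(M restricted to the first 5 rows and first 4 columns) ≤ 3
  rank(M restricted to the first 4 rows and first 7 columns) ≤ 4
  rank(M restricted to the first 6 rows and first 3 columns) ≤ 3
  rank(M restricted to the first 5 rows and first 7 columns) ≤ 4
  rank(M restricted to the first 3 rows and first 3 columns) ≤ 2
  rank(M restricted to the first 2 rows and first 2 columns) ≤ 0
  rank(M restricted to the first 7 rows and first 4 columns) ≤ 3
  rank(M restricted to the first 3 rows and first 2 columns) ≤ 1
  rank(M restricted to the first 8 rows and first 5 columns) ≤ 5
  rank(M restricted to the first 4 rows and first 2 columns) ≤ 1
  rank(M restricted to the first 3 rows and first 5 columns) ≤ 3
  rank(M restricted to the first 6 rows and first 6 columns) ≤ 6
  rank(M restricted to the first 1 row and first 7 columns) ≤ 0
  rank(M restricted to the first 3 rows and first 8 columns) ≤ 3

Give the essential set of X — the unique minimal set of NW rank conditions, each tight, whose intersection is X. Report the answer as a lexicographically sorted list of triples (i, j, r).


Computing R[i][j] = min implied NW-rank bound (n=8, 27 conditions):

  R[1]: 0  0  0  0  0  0  0  1
  R[2]: 0  0  1  1  1  1  1  2
  R[3]: 0  1  2  2  2  2  2  3
  R[4]: 0  1  2  3  3  3  3  4
  R[5]: 0  1  2  3  3  4  4  5
  R[6]: 0  1  2  3  4  5  5  6
  R[7]: 0  1  2  3  4  5  6  7
  R[8]: 1  2  3  4  5  6  7  8

the unique w with this rank table is (8, 3, 2, 4, 6, 5, 7, 1).

Fulton essential set (4 of the 15 Rothe cells):

[(1, 7, 0), (2, 2, 0), (5, 5, 3), (7, 1, 0)]


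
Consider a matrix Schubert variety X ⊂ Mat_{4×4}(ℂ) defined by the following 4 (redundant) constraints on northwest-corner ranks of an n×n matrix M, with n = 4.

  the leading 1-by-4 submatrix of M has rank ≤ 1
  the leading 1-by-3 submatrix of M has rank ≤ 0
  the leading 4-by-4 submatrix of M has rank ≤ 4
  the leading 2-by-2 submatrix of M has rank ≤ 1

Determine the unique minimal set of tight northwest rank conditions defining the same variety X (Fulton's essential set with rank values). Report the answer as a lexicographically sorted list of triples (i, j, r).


Reconstructing r_w from the 4 given conditions:

  i=1: 0, 0, 0, 1
  i=2: 1, 1, 1, 2
  i=3: 1, 2, 2, 3
  i=4: 1, 2, 3, 4

reading off 1-entries of Δ²R: w = (4, 1, 2, 3).

D(w) has 3 cells with 1 SE-corner; essential set:

[(1, 3, 0)]


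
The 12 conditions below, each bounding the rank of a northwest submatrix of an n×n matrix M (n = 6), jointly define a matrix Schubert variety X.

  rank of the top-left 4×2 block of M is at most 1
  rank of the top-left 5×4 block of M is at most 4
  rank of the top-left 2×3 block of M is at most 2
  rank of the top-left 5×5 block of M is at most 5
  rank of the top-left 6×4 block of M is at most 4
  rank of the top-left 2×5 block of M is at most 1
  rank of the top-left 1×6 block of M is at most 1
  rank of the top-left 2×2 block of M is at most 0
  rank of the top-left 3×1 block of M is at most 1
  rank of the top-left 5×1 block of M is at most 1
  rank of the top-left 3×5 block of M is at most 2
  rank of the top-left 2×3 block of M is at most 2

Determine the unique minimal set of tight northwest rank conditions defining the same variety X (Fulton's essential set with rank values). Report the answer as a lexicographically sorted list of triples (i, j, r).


The tightest implied rank at each (i,j), from the 12 conditions:

  row 1: 0, 0, 1, 1, 1, 1
  row 2: 0, 0, 1, 1, 1, 2
  row 3: 1, 1, 2, 2, 2, 3
  row 4: 1, 1, 2, 3, 3, 4
  row 5: 1, 2, 3, 4, 4, 5
  row 6: 1, 2, 3, 4, 5, 6

hence w(1..6) = (3, 6, 1, 4, 2, 5).

3 SE-corners of the 7-cell Rothe diagram give Ess(w):

[(2, 2, 0), (2, 5, 1), (4, 2, 1)]


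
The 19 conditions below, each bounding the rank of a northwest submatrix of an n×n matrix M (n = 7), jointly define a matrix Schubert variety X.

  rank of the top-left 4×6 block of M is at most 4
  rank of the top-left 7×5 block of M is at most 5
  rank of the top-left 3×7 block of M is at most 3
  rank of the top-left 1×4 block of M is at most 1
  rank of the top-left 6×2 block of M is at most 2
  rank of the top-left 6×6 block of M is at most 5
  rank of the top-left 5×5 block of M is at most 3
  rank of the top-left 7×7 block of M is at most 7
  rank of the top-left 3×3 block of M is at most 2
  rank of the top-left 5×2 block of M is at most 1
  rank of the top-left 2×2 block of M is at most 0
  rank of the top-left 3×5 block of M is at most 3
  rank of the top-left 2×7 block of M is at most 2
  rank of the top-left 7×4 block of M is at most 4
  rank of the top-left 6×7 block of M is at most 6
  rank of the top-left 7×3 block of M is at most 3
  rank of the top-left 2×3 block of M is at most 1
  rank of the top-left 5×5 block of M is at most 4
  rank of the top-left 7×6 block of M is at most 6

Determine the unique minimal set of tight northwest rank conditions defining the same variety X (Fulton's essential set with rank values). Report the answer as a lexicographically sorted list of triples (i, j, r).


Propagating the 19 rank bounds to every northwest block:

  i=1: 0, 0, 1, 1, 1, 1, 1
  i=2: 0, 0, 1, 2, 2, 2, 2
  i=3: 1, 1, 2, 3, 3, 3, 3
  i=4: 1, 1, 2, 3, 3, 4, 4
  i=5: 1, 1, 2, 3, 3, 4, 5
  i=6: 1, 2, 3, 4, 4, 5, 6
  i=7: 1, 2, 3, 4, 5, 6, 7

hence w(1..7) = (3, 4, 1, 6, 7, 2, 5).

D(w) has 8 cells with 3 SE-corners; essential set:

[(2, 2, 0), (5, 2, 1), (5, 5, 3)]


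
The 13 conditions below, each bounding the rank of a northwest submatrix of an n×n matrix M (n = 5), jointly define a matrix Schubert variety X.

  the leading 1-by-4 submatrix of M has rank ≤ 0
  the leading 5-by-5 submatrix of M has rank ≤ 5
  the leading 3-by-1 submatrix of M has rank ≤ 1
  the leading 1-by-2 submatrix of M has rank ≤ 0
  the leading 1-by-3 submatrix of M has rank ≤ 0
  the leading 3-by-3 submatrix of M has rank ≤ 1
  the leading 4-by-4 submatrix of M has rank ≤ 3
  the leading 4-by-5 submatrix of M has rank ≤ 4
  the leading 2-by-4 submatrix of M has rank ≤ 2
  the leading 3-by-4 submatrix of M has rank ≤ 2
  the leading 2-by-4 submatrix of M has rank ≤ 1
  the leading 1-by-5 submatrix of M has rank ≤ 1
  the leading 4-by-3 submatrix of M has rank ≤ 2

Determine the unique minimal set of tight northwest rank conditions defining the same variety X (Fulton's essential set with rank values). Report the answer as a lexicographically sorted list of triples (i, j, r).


Reconstructing r_w from the 13 given conditions:

  row 1: 0 0 0 0 1
  row 2: 1 1 1 1 2
  row 3: 1 1 1 2 3
  row 4: 1 2 2 3 4
  row 5: 1 2 3 4 5

so w = (5, 1, 4, 2, 3).

Fulton essential set (2 of the 6 Rothe cells):

[(1, 4, 0), (3, 3, 1)]


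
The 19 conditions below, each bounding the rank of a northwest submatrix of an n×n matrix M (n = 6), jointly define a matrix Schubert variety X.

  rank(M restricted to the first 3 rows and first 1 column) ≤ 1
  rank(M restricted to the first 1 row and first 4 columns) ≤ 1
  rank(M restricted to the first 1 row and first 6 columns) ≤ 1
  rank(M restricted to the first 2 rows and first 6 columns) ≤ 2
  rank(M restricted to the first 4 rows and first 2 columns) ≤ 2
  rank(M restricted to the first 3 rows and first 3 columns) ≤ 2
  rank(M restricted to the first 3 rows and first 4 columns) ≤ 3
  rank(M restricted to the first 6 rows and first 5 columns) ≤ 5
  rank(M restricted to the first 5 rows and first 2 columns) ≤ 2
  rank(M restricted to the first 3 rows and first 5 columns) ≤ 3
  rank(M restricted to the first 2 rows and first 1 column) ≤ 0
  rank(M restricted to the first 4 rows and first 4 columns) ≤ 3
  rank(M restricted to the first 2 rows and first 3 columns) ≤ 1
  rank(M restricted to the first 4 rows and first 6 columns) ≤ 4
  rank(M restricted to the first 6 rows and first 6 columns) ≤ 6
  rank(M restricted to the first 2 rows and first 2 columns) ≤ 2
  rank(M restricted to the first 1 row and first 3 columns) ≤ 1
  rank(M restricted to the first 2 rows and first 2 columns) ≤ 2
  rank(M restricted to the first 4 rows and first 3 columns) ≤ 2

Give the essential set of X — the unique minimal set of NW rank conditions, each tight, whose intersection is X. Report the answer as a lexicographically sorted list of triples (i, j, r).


The tightest implied rank at each (i,j), from the 19 conditions:

  i=1: 0, 1, 1, 1, 1, 1
  i=2: 0, 1, 1, 2, 2, 2
  i=3: 1, 2, 2, 3, 3, 3
  i=4: 1, 2, 2, 3, 4, 4
  i=5: 1, 2, 3, 4, 5, 5
  i=6: 1, 2, 3, 4, 5, 6

giving w = (2, 4, 1, 5, 3, 6) via Δ²R.

ℓ(w)=4; the 3 essential cells (i,j,r):

[(2, 1, 0), (2, 3, 1), (4, 3, 2)]


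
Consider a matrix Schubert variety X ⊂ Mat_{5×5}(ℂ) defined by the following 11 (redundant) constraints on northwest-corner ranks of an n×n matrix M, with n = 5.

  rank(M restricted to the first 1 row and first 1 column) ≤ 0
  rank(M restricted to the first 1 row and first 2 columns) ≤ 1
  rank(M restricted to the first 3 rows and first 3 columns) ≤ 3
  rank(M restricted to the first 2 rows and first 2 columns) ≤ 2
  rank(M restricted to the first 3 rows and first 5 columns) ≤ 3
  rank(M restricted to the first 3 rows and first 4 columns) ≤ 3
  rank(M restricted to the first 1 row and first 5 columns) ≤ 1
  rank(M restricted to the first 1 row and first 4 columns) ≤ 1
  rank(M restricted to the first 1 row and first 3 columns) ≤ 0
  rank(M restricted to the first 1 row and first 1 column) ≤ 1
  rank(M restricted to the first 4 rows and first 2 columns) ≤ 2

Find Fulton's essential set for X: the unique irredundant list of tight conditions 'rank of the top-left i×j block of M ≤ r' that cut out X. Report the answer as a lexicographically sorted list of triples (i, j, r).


The tightest implied rank at each (i,j), from the 11 conditions:

  R[1]: 0 | 0 | 0 | 1 | 1
  R[2]: 1 | 1 | 1 | 2 | 2
  R[3]: 1 | 2 | 2 | 3 | 3
  R[4]: 1 | 2 | 3 | 4 | 4
  R[5]: 1 | 2 | 3 | 4 | 5

hence w(1..5) = (4, 1, 2, 3, 5).

Fulton essential set (1 of the 3 Rothe cells):

[(1, 3, 0)]


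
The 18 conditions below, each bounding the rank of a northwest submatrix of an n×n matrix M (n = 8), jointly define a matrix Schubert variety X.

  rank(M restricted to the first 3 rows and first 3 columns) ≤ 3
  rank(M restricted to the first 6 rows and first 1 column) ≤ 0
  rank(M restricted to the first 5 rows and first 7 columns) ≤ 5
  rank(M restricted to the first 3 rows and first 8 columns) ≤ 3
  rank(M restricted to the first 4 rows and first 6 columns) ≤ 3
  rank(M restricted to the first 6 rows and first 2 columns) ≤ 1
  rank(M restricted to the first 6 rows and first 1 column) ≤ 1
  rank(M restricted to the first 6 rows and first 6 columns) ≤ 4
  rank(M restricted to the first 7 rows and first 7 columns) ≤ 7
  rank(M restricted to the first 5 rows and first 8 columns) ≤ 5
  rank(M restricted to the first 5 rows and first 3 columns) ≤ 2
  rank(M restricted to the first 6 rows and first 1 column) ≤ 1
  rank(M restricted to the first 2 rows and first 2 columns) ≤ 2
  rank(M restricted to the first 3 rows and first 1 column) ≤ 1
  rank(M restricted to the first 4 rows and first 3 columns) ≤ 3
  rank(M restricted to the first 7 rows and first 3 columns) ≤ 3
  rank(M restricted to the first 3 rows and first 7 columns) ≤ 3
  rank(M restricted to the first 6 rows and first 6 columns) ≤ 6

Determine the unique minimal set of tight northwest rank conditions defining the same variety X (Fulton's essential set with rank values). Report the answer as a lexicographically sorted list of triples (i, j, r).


The tightest implied rank at each (i,j), from the 18 conditions:

  R[1]: 0  1  1  1  1  1  1  1
  R[2]: 0  1  2  2  2  2  2  2
  R[3]: 0  1  2  3  3  3  3  3
  R[4]: 0  1  2  3  3  3  4  4
  R[5]: 0  1  2  3  4  4  5  5
  R[6]: 0  1  2  3  4  4  5  6
  R[7]: 1  2  3  4  5  5  6  7
  R[8]: 1  2  3  4  5  6  7  8

reading off 1-entries of Δ²R: w = (2, 3, 4, 7, 5, 8, 1, 6).

|D(w)|=9, |Ess(w)|=3:

[(4, 6, 3), (6, 1, 0), (6, 6, 4)]


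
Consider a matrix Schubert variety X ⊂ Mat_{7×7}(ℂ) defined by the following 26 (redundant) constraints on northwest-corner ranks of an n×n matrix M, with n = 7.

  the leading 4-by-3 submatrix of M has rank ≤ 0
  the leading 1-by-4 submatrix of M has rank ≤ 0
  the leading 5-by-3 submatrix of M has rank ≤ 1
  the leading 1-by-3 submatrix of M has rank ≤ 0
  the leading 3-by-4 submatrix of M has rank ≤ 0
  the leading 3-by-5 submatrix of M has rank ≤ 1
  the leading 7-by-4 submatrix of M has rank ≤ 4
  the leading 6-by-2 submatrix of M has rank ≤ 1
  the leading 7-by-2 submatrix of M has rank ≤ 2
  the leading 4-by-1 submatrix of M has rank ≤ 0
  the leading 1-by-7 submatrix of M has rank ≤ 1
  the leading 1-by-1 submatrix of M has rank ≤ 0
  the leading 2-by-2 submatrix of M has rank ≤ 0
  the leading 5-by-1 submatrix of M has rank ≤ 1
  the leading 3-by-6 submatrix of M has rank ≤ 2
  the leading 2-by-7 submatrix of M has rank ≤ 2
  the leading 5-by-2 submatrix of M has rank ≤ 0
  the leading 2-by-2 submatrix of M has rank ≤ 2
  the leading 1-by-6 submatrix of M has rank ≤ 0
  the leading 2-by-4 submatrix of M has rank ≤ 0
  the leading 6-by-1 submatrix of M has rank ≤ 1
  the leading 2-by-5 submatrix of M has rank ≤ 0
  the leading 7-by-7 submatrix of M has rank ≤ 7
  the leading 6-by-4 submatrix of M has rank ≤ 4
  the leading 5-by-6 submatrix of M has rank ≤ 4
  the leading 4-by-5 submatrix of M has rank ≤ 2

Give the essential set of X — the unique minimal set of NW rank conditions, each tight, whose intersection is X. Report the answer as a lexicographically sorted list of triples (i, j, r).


Rank table r_w(7×7) implied by the 26 constraints:

  row 1: 0 | 0 | 0 | 0 | 0 | 0 | 1
  row 2: 0 | 0 | 0 | 0 | 0 | 1 | 2
  row 3: 0 | 0 | 0 | 0 | 1 | 2 | 3
  row 4: 0 | 0 | 0 | 1 | 2 | 3 | 4
  row 5: 0 | 0 | 1 | 2 | 3 | 4 | 5
  row 6: 1 | 1 | 2 | 3 | 4 | 5 | 6
  row 7: 1 | 2 | 3 | 4 | 5 | 6 | 7

so w = (7, 6, 5, 4, 3, 1, 2).

D(w) has 20 cells with 5 SE-corners; essential set:

[(1, 6, 0), (2, 5, 0), (3, 4, 0), (4, 3, 0), (5, 2, 0)]


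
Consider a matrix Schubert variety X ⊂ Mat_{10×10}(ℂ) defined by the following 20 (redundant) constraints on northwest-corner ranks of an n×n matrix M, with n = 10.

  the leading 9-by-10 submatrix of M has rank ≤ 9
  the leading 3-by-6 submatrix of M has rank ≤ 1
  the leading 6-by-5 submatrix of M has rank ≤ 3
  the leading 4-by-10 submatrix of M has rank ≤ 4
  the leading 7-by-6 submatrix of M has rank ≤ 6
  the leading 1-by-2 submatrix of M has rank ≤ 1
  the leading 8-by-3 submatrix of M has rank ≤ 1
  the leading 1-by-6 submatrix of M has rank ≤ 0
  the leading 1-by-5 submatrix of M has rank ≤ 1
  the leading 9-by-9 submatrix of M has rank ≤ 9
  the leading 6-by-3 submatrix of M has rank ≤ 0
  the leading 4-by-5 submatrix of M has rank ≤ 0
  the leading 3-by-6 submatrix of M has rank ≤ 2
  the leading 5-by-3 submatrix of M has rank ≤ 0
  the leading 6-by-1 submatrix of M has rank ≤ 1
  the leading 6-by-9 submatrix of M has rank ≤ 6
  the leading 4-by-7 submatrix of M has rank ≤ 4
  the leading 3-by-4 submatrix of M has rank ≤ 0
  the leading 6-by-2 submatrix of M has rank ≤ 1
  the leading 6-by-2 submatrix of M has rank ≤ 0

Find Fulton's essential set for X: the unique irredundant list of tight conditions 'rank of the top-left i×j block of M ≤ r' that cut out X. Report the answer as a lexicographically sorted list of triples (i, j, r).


Computing R[i][j] = min implied NW-rank bound (n=10, 20 conditions):

  i=1: 0, 0, 0, 0, 0, 0, 1, 1, 1, 1
  i=2: 0, 0, 0, 0, 0, 1, 2, 2, 2, 2
  i=3: 0, 0, 0, 0, 0, 1, 2, 3, 3, 3
  i=4: 0, 0, 0, 0, 0, 1, 2, 3, 4, 4
  i=5: 0, 0, 0, 1, 1, 2, 3, 4, 5, 5
  i=6: 0, 0, 0, 1, 2, 3, 4, 5, 6, 6
  i=7: 1, 1, 1, 2, 3, 4, 5, 6, 7, 7
  i=8: 1, 1, 1, 2, 3, 4, 5, 6, 7, 8
  i=9: 1, 2, 2, 3, 4, 5, 6, 7, 8, 9
  i=10: 1, 2, 3, 4, 5, 6, 7, 8, 9, 10

reading off 1-entries of Δ²R: w = (7, 6, 8, 9, 4, 5, 1, 10, 2, 3).

Fulton essential set (4 of the 29 Rothe cells):

[(1, 6, 0), (4, 5, 0), (6, 3, 0), (8, 3, 1)]


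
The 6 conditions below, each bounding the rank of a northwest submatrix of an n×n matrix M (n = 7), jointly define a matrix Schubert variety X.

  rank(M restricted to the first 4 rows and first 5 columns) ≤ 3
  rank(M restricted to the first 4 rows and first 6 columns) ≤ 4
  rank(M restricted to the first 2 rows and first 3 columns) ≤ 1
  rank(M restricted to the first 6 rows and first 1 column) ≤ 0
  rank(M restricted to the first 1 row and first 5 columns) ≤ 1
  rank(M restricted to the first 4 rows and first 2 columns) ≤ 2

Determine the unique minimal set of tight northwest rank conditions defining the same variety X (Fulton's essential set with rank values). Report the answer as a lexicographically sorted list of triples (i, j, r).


Rank table r_w(7×7) implied by the 6 constraints:

  0  1  1  1  1  1  1
  0  1  1  2  2  2  2
  0  1  2  3  3  3  3
  0  1  2  3  3  4  4
  0  1  2  3  4  5  5
  0  1  2  3  4  5  6
  1  2  3  4  5  6  7

second differences of R give the permutation w = (2, 4, 3, 6, 5, 7, 1).

3 SE-corners of the 8-cell Rothe diagram give Ess(w):

[(2, 3, 1), (4, 5, 3), (6, 1, 0)]


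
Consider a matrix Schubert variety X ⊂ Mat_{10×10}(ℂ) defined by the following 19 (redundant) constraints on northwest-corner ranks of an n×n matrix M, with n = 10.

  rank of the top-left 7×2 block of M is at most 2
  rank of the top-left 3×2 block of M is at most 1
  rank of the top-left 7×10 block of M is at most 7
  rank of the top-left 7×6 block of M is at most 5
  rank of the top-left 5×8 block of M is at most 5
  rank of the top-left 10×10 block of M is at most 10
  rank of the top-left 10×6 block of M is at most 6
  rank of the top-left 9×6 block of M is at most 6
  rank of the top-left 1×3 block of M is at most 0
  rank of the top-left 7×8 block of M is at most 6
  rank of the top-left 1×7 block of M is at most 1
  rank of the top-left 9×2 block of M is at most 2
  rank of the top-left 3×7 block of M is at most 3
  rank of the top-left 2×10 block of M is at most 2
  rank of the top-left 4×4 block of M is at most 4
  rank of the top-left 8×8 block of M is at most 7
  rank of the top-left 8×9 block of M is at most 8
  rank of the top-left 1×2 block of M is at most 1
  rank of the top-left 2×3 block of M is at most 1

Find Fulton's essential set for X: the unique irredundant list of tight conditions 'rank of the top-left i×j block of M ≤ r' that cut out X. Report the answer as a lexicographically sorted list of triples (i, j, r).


Computing R[i][j] = min implied NW-rank bound (n=10, 19 conditions):

  row 1: 0, 0, 0, 1, 1, 1, 1, 1, 1, 1
  row 2: 1, 1, 1, 2, 2, 2, 2, 2, 2, 2
  row 3: 1, 1, 2, 3, 3, 3, 3, 3, 3, 3
  row 4: 1, 2, 3, 4, 4, 4, 4, 4, 4, 4
  row 5: 1, 2, 3, 4, 5, 5, 5, 5, 5, 5
  row 6: 1, 2, 3, 4, 5, 5, 6, 6, 6, 6
  row 7: 1, 2, 3, 4, 5, 5, 6, 6, 7, 7
  row 8: 1, 2, 3, 4, 5, 6, 7, 7, 8, 8
  row 9: 1, 2, 3, 4, 5, 6, 7, 8, 9, 9
  row 10: 1, 2, 3, 4, 5, 6, 7, 8, 9, 10

second differences of R give the permutation w = (4, 1, 3, 2, 5, 7, 9, 6, 8, 10).

|D(w)|=7, |Ess(w)|=4:

[(1, 3, 0), (3, 2, 1), (7, 6, 5), (7, 8, 6)]


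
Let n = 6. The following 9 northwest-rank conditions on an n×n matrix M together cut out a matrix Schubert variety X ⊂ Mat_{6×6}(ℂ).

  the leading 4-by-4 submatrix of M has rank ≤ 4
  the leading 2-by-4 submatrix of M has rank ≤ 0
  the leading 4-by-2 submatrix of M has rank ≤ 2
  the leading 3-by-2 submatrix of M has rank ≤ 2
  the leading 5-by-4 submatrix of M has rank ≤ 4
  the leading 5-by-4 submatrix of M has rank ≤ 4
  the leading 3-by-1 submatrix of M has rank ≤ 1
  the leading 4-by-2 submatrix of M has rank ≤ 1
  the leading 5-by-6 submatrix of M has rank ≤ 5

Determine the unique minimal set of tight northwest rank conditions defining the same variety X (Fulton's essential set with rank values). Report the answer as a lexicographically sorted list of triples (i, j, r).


Rank table r_w(6×6) implied by the 9 constraints:

  R[1]: 0 | 0 | 0 | 0 | 1 | 1
  R[2]: 0 | 0 | 0 | 0 | 1 | 2
  R[3]: 1 | 1 | 1 | 1 | 2 | 3
  R[4]: 1 | 1 | 2 | 2 | 3 | 4
  R[5]: 1 | 2 | 3 | 3 | 4 | 5
  R[6]: 1 | 2 | 3 | 4 | 5 | 6

the unique w with this rank table is (5, 6, 1, 3, 2, 4).

|D(w)|=9, |Ess(w)|=2:

[(2, 4, 0), (4, 2, 1)]


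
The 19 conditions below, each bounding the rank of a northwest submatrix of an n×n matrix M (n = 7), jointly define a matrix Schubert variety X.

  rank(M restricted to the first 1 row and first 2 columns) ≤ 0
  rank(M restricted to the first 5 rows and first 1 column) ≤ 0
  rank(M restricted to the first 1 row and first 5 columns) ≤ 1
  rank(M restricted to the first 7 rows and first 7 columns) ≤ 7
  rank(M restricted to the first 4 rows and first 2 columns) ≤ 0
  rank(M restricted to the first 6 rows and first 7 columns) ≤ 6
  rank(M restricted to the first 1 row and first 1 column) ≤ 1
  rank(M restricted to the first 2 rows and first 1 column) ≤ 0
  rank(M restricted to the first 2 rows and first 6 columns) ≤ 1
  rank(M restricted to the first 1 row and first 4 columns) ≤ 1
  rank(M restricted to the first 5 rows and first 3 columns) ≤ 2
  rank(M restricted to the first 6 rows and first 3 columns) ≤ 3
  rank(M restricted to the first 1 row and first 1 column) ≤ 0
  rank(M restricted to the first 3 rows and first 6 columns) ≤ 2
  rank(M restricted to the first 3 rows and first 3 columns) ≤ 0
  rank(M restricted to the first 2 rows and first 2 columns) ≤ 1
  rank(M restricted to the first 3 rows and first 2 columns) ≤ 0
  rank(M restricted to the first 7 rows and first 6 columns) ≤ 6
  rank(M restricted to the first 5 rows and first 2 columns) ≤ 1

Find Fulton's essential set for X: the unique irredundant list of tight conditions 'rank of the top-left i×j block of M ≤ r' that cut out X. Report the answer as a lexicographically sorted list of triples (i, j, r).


Reconstructing r_w from the 19 given conditions:

  R[1]: 0  0  0  1  1  1  1
  R[2]: 0  0  0  1  1  1  2
  R[3]: 0  0  0  1  2  2  3
  R[4]: 0  0  1  2  3  3  4
  R[5]: 0  1  2  3  4  4  5
  R[6]: 1  2  3  4  5  5  6
  R[7]: 1  2  3  4  5  6  7

the unique w with this rank table is (4, 7, 5, 3, 2, 1, 6).

D(w) has 14 cells with 4 SE-corners; essential set:

[(2, 6, 1), (3, 3, 0), (4, 2, 0), (5, 1, 0)]


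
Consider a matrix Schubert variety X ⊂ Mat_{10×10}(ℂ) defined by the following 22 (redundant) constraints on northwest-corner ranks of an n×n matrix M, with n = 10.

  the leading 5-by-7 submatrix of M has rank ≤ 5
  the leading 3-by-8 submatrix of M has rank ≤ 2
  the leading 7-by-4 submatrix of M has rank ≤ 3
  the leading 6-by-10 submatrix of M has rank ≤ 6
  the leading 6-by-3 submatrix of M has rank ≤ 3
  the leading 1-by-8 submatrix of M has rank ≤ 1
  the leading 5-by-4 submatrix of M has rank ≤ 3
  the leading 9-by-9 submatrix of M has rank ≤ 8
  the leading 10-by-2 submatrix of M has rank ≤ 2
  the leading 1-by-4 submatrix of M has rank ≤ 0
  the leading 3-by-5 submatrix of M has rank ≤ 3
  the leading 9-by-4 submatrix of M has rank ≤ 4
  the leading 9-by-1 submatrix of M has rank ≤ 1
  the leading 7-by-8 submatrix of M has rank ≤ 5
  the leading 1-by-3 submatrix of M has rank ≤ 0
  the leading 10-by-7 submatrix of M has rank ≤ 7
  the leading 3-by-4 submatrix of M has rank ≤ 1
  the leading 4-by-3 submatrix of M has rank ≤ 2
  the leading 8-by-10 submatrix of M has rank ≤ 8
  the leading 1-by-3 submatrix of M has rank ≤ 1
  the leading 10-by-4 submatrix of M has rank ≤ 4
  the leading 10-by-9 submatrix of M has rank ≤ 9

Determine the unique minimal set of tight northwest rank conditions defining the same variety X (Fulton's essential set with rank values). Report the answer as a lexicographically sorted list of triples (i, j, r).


Computing R[i][j] = min implied NW-rank bound (n=10, 22 conditions):

  i=1: 0, 0, 0, 0, 1, 1, 1, 1, 1, 1
  i=2: 1, 1, 1, 1, 2, 2, 2, 2, 2, 2
  i=3: 1, 1, 1, 1, 2, 2, 2, 2, 3, 3
  i=4: 1, 2, 2, 2, 3, 3, 3, 3, 4, 4
  i=5: 1, 2, 3, 3, 4, 4, 4, 4, 5, 5
  i=6: 1, 2, 3, 3, 4, 5, 5, 5, 6, 6
  i=7: 1, 2, 3, 3, 4, 5, 5, 5, 6, 7
  i=8: 1, 2, 3, 4, 5, 6, 6, 6, 7, 8
  i=9: 1, 2, 3, 4, 5, 6, 7, 7, 8, 9
  i=10: 1, 2, 3, 4, 5, 6, 7, 8, 9, 10

the unique w with this rank table is (5, 1, 9, 2, 3, 6, 10, 4, 7, 8).

ℓ(w)=14; the 5 essential cells (i,j,r):

[(1, 4, 0), (3, 4, 1), (3, 8, 2), (7, 4, 3), (7, 8, 5)]


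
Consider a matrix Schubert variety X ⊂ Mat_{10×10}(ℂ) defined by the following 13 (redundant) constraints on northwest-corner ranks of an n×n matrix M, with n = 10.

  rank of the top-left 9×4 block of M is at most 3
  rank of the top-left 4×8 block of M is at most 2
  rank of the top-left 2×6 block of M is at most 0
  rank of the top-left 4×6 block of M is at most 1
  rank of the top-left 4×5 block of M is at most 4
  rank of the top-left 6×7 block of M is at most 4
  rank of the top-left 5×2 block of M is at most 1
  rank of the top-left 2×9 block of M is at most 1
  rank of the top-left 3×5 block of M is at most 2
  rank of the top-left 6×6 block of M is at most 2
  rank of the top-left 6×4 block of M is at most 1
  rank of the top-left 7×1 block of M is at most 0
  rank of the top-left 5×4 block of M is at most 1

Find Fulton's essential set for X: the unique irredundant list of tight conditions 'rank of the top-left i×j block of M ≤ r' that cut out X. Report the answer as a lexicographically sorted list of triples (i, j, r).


Reconstructing r_w from the 13 given conditions:

  R[1]: 0  0  0  0  0  0  1  1  1  1
  R[2]: 0  0  0  0  0  0  1  1  1  2
  R[3]: 0  1  1  1  1  1  2  2  2  3
  R[4]: 0  1  1  1  1  1  2  2  3  4
  R[5]: 0  1  1  1  2  2  3  3  4  5
  R[6]: 0  1  1  1  2  2  3  4  5  6
  R[7]: 0  1  2  2  3  3  4  5  6  7
  R[8]: 1  2  3  3  4  4  5  6  7  8
  R[9]: 1  2  3  3  4  5  6  7  8  9
  R[10]: 1  2  3  4  5  6  7  8  9  10

so w = (7, 10, 2, 9, 5, 8, 3, 1, 6, 4).

Fulton essential set (8 of the 30 Rothe cells):

[(2, 6, 0), (2, 9, 1), (4, 6, 1), (4, 8, 2), (6, 4, 1), (6, 6, 2), (7, 1, 0), (9, 4, 3)]


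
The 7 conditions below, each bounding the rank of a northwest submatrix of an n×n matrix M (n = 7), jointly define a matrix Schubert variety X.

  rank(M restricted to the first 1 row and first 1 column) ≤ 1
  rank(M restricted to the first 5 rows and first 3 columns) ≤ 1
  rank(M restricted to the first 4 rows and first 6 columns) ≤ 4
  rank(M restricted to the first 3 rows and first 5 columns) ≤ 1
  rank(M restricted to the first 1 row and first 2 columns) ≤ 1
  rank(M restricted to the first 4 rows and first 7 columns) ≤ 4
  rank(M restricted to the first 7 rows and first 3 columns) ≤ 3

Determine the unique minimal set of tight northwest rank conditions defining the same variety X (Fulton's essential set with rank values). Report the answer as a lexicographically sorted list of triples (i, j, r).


Propagating the 7 rank bounds to every northwest block:

  i=1: 1 1 1 1 1 1 1
  i=2: 1 1 1 1 1 2 2
  i=3: 1 1 1 1 1 2 3
  i=4: 1 1 1 2 2 3 4
  i=5: 1 1 1 2 3 4 5
  i=6: 1 2 2 3 4 5 6
  i=7: 1 2 3 4 5 6 7

second differences of R give the permutation w = (1, 6, 7, 4, 5, 2, 3).

|D(w)|=12, |Ess(w)|=2:

[(3, 5, 1), (5, 3, 1)]


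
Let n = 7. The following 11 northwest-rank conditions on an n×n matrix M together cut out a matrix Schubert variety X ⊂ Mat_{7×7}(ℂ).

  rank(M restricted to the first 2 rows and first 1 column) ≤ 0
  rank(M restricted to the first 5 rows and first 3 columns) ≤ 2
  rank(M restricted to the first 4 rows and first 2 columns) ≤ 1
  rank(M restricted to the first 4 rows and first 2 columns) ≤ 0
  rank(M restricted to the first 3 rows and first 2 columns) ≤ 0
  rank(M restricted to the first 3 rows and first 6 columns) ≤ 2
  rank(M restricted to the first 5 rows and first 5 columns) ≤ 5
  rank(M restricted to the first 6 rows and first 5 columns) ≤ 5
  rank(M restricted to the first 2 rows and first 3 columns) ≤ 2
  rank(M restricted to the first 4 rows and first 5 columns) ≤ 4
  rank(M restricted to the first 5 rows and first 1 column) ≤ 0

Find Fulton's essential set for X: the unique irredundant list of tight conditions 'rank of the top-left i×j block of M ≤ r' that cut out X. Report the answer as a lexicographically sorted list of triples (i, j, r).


The tightest implied rank at each (i,j), from the 11 conditions:

  0 0 1 1 1 1 1
  0 0 1 2 2 2 2
  0 0 1 2 2 2 3
  0 0 1 2 3 3 4
  0 1 2 3 4 4 5
  1 2 3 4 5 5 6
  1 2 3 4 5 6 7

hence w(1..7) = (3, 4, 7, 5, 2, 1, 6).

Rothe diagram D(w) (11 cells), 3 SE-corners (essential conditions):

[(3, 6, 2), (4, 2, 0), (5, 1, 0)]


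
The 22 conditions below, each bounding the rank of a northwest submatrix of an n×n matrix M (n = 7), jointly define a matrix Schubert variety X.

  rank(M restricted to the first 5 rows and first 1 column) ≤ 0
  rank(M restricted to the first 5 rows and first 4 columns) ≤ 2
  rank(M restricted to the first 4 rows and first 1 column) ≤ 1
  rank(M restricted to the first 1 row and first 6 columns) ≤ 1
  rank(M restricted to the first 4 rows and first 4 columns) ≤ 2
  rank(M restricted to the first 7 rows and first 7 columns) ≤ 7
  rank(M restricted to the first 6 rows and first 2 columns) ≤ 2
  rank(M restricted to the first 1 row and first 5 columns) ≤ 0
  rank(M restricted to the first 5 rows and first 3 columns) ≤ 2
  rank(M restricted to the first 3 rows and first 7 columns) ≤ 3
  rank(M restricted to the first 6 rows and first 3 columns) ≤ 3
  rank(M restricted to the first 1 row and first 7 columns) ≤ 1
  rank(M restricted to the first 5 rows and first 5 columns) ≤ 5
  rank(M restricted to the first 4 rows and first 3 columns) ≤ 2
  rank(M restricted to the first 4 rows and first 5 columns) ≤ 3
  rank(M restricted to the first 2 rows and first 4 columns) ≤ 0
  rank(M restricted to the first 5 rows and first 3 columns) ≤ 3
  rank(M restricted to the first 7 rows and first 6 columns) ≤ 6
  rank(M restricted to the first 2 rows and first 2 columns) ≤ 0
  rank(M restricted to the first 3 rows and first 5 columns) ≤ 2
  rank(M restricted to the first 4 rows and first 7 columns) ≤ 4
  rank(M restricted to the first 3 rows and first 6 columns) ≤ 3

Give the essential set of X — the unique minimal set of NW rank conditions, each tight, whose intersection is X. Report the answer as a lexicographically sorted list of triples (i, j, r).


Computing R[i][j] = min implied NW-rank bound (n=7, 22 conditions):

  0, 0, 0, 0, 0, 1, 1
  0, 0, 0, 0, 1, 2, 2
  0, 1, 1, 1, 2, 3, 3
  0, 1, 2, 2, 3, 4, 4
  0, 1, 2, 2, 3, 4, 5
  1, 2, 3, 3, 4, 5, 6
  1, 2, 3, 4, 5, 6, 7

reading off 1-entries of Δ²R: w = (6, 5, 2, 3, 7, 1, 4).

Rothe diagram D(w) (13 cells), 4 SE-corners (essential conditions):

[(1, 5, 0), (2, 4, 0), (5, 1, 0), (5, 4, 2)]
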